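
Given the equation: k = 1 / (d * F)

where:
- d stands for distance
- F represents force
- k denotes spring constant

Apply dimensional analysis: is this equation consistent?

No

d (distance) has dimensions [L].
F (force) has dimensions [L M T^-2].
k (spring constant) has dimensions [M T^-2].

Left side: [M T^-2]
Right side: [L^-2 M^-1 T^2]

The two sides have different dimensions, so the equation is NOT dimensionally consistent.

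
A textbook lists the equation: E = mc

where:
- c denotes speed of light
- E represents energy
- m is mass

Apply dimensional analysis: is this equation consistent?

No

c (speed of light) has dimensions [L T^-1].
E (energy) has dimensions [L^2 M T^-2].
m (mass) has dimensions [M].

Left side: [L^2 M T^-2]
Right side: [L M T^-1]

The two sides have different dimensions, so the equation is NOT dimensionally consistent.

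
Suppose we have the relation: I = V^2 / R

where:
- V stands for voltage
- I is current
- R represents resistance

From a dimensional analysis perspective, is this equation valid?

No

V (voltage) has dimensions [I^-1 L^2 M T^-3].
I (current) has dimensions [I].
R (resistance) has dimensions [I^-2 L^2 M T^-3].

Left side: [I]
Right side: [L^2 M T^-3]

The two sides have different dimensions, so the equation is NOT dimensionally consistent.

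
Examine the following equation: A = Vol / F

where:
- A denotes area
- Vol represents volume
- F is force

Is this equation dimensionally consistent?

No

A (area) has dimensions [L^2].
Vol (volume) has dimensions [L^3].
F (force) has dimensions [L M T^-2].

Left side: [L^2]
Right side: [L^2 M^-1 T^2]

The two sides have different dimensions, so the equation is NOT dimensionally consistent.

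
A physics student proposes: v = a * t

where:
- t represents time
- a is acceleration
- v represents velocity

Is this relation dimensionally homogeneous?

Yes

t (time) has dimensions [T].
a (acceleration) has dimensions [L T^-2].
v (velocity) has dimensions [L T^-1].

Left side: [L T^-1]
Right side: [L T^-1]

Both sides have the same dimensions, so the equation is dimensionally consistent.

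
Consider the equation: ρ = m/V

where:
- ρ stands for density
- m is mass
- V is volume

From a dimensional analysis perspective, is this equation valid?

Yes

ρ (density) has dimensions [L^-3 M].
m (mass) has dimensions [M].
V (volume) has dimensions [L^3].

Left side: [L^-3 M]
Right side: [L^-3 M]

Both sides have the same dimensions, so the equation is dimensionally consistent.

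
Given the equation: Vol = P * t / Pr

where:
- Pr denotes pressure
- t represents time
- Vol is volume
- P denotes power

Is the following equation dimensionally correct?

Yes

Pr (pressure) has dimensions [L^-1 M T^-2].
t (time) has dimensions [T].
Vol (volume) has dimensions [L^3].
P (power) has dimensions [L^2 M T^-3].

Left side: [L^3]
Right side: [L^3]

Both sides have the same dimensions, so the equation is dimensionally consistent.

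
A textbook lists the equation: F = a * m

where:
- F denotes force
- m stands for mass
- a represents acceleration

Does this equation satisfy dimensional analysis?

Yes

F (force) has dimensions [L M T^-2].
m (mass) has dimensions [M].
a (acceleration) has dimensions [L T^-2].

Left side: [L M T^-2]
Right side: [L M T^-2]

Both sides have the same dimensions, so the equation is dimensionally consistent.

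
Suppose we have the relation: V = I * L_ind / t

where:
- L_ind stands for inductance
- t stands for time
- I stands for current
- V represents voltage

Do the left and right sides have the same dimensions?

Yes

L_ind (inductance) has dimensions [I^-2 L^2 M T^-2].
t (time) has dimensions [T].
I (current) has dimensions [I].
V (voltage) has dimensions [I^-1 L^2 M T^-3].

Left side: [I^-1 L^2 M T^-3]
Right side: [I^-1 L^2 M T^-3]

Both sides have the same dimensions, so the equation is dimensionally consistent.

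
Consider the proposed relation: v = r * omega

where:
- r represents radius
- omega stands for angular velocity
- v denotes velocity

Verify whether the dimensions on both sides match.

Yes

r (radius) has dimensions [L].
omega (angular velocity) has dimensions [T^-1].
v (velocity) has dimensions [L T^-1].

Left side: [L T^-1]
Right side: [L T^-1]

Both sides have the same dimensions, so the equation is dimensionally consistent.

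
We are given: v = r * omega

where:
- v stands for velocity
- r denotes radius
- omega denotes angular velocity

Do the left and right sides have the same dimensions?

Yes

v (velocity) has dimensions [L T^-1].
r (radius) has dimensions [L].
omega (angular velocity) has dimensions [T^-1].

Left side: [L T^-1]
Right side: [L T^-1]

Both sides have the same dimensions, so the equation is dimensionally consistent.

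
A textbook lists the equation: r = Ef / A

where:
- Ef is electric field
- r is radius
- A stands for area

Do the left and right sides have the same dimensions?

No

Ef (electric field) has dimensions [I^-1 L M T^-3].
r (radius) has dimensions [L].
A (area) has dimensions [L^2].

Left side: [L]
Right side: [I^-1 L^-1 M T^-3]

The two sides have different dimensions, so the equation is NOT dimensionally consistent.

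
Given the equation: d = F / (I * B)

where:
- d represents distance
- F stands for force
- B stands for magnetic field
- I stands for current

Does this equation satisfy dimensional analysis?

Yes

d (distance) has dimensions [L].
F (force) has dimensions [L M T^-2].
B (magnetic field) has dimensions [I^-1 M T^-2].
I (current) has dimensions [I].

Left side: [L]
Right side: [L]

Both sides have the same dimensions, so the equation is dimensionally consistent.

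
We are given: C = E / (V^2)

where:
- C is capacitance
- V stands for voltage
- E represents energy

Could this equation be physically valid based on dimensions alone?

Yes

C (capacitance) has dimensions [I^2 L^-2 M^-1 T^4].
V (voltage) has dimensions [I^-1 L^2 M T^-3].
E (energy) has dimensions [L^2 M T^-2].

Left side: [I^2 L^-2 M^-1 T^4]
Right side: [I^2 L^-2 M^-1 T^4]

Both sides have the same dimensions, so the equation is dimensionally consistent.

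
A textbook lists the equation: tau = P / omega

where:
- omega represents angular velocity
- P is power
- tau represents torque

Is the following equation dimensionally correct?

Yes

omega (angular velocity) has dimensions [T^-1].
P (power) has dimensions [L^2 M T^-3].
tau (torque) has dimensions [L^2 M T^-2].

Left side: [L^2 M T^-2]
Right side: [L^2 M T^-2]

Both sides have the same dimensions, so the equation is dimensionally consistent.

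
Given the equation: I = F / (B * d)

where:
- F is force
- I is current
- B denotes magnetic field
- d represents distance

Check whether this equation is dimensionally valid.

Yes

F (force) has dimensions [L M T^-2].
I (current) has dimensions [I].
B (magnetic field) has dimensions [I^-1 M T^-2].
d (distance) has dimensions [L].

Left side: [I]
Right side: [I]

Both sides have the same dimensions, so the equation is dimensionally consistent.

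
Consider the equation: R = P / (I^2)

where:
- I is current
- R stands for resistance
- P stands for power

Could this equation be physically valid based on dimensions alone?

Yes

I (current) has dimensions [I].
R (resistance) has dimensions [I^-2 L^2 M T^-3].
P (power) has dimensions [L^2 M T^-3].

Left side: [I^-2 L^2 M T^-3]
Right side: [I^-2 L^2 M T^-3]

Both sides have the same dimensions, so the equation is dimensionally consistent.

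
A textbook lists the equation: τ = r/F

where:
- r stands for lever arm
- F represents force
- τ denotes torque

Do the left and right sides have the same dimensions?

No

r (lever arm) has dimensions [L].
F (force) has dimensions [L M T^-2].
τ (torque) has dimensions [L^2 M T^-2].

Left side: [L^2 M T^-2]
Right side: [M^-1 T^2]

The two sides have different dimensions, so the equation is NOT dimensionally consistent.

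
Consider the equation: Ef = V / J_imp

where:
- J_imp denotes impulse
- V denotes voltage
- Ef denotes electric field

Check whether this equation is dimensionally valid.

No

J_imp (impulse) has dimensions [L M T^-1].
V (voltage) has dimensions [I^-1 L^2 M T^-3].
Ef (electric field) has dimensions [I^-1 L M T^-3].

Left side: [I^-1 L M T^-3]
Right side: [I^-1 L T^-2]

The two sides have different dimensions, so the equation is NOT dimensionally consistent.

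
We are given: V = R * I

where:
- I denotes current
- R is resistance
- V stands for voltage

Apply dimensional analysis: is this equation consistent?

Yes

I (current) has dimensions [I].
R (resistance) has dimensions [I^-2 L^2 M T^-3].
V (voltage) has dimensions [I^-1 L^2 M T^-3].

Left side: [I^-1 L^2 M T^-3]
Right side: [I^-1 L^2 M T^-3]

Both sides have the same dimensions, so the equation is dimensionally consistent.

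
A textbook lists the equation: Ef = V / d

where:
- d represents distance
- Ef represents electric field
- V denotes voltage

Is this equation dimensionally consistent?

Yes

d (distance) has dimensions [L].
Ef (electric field) has dimensions [I^-1 L M T^-3].
V (voltage) has dimensions [I^-1 L^2 M T^-3].

Left side: [I^-1 L M T^-3]
Right side: [I^-1 L M T^-3]

Both sides have the same dimensions, so the equation is dimensionally consistent.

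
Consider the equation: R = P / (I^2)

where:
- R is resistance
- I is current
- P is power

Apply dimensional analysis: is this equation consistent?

Yes

R (resistance) has dimensions [I^-2 L^2 M T^-3].
I (current) has dimensions [I].
P (power) has dimensions [L^2 M T^-3].

Left side: [I^-2 L^2 M T^-3]
Right side: [I^-2 L^2 M T^-3]

Both sides have the same dimensions, so the equation is dimensionally consistent.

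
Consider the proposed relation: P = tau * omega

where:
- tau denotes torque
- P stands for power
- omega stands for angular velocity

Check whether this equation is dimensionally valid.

Yes

tau (torque) has dimensions [L^2 M T^-2].
P (power) has dimensions [L^2 M T^-3].
omega (angular velocity) has dimensions [T^-1].

Left side: [L^2 M T^-3]
Right side: [L^2 M T^-3]

Both sides have the same dimensions, so the equation is dimensionally consistent.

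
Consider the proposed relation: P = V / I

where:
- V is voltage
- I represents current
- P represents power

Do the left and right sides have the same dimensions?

No

V (voltage) has dimensions [I^-1 L^2 M T^-3].
I (current) has dimensions [I].
P (power) has dimensions [L^2 M T^-3].

Left side: [L^2 M T^-3]
Right side: [I^-2 L^2 M T^-3]

The two sides have different dimensions, so the equation is NOT dimensionally consistent.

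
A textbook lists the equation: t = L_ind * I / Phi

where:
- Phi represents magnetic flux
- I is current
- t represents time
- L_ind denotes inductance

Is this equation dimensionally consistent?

No

Phi (magnetic flux) has dimensions [I^-1 L^2 M T^-2].
I (current) has dimensions [I].
t (time) has dimensions [T].
L_ind (inductance) has dimensions [I^-2 L^2 M T^-2].

Left side: [T]
Right side: [dimensionless]

The two sides have different dimensions, so the equation is NOT dimensionally consistent.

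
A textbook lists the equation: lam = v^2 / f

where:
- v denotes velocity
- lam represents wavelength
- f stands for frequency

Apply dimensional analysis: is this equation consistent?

No

v (velocity) has dimensions [L T^-1].
lam (wavelength) has dimensions [L].
f (frequency) has dimensions [T^-1].

Left side: [L]
Right side: [L^2 T^-1]

The two sides have different dimensions, so the equation is NOT dimensionally consistent.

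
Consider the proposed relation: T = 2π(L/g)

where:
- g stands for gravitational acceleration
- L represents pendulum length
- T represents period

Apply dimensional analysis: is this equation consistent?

No

g (gravitational acceleration) has dimensions [L T^-2].
L (pendulum length) has dimensions [L].
T (period) has dimensions [T].

Left side: [T]
Right side: [T^2]

The two sides have different dimensions, so the equation is NOT dimensionally consistent.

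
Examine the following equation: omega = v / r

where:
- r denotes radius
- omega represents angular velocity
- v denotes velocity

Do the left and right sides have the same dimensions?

Yes

r (radius) has dimensions [L].
omega (angular velocity) has dimensions [T^-1].
v (velocity) has dimensions [L T^-1].

Left side: [T^-1]
Right side: [T^-1]

Both sides have the same dimensions, so the equation is dimensionally consistent.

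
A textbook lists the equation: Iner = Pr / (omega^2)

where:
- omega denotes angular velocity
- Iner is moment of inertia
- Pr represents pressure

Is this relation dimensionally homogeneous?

No

omega (angular velocity) has dimensions [T^-1].
Iner (moment of inertia) has dimensions [L^2 M].
Pr (pressure) has dimensions [L^-1 M T^-2].

Left side: [L^2 M]
Right side: [L^-1 M]

The two sides have different dimensions, so the equation is NOT dimensionally consistent.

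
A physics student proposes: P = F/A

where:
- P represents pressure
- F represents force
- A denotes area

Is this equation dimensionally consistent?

Yes

P (pressure) has dimensions [L^-1 M T^-2].
F (force) has dimensions [L M T^-2].
A (area) has dimensions [L^2].

Left side: [L^-1 M T^-2]
Right side: [L^-1 M T^-2]

Both sides have the same dimensions, so the equation is dimensionally consistent.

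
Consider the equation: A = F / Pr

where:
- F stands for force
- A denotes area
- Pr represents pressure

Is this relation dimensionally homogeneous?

Yes

F (force) has dimensions [L M T^-2].
A (area) has dimensions [L^2].
Pr (pressure) has dimensions [L^-1 M T^-2].

Left side: [L^2]
Right side: [L^2]

Both sides have the same dimensions, so the equation is dimensionally consistent.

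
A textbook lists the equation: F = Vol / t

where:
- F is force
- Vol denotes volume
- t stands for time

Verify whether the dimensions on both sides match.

No

F (force) has dimensions [L M T^-2].
Vol (volume) has dimensions [L^3].
t (time) has dimensions [T].

Left side: [L M T^-2]
Right side: [L^3 T^-1]

The two sides have different dimensions, so the equation is NOT dimensionally consistent.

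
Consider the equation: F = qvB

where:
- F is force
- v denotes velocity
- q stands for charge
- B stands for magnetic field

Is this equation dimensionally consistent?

Yes

F (force) has dimensions [L M T^-2].
v (velocity) has dimensions [L T^-1].
q (charge) has dimensions [I T].
B (magnetic field) has dimensions [I^-1 M T^-2].

Left side: [L M T^-2]
Right side: [L M T^-2]

Both sides have the same dimensions, so the equation is dimensionally consistent.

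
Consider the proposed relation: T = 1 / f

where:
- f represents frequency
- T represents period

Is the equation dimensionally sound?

Yes

f (frequency) has dimensions [T^-1].
T (period) has dimensions [T].

Left side: [T]
Right side: [T]

Both sides have the same dimensions, so the equation is dimensionally consistent.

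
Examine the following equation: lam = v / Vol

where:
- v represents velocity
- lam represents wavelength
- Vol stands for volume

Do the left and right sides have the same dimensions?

No

v (velocity) has dimensions [L T^-1].
lam (wavelength) has dimensions [L].
Vol (volume) has dimensions [L^3].

Left side: [L]
Right side: [L^-2 T^-1]

The two sides have different dimensions, so the equation is NOT dimensionally consistent.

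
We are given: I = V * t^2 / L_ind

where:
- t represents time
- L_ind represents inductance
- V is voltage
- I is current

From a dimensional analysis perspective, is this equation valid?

No

t (time) has dimensions [T].
L_ind (inductance) has dimensions [I^-2 L^2 M T^-2].
V (voltage) has dimensions [I^-1 L^2 M T^-3].
I (current) has dimensions [I].

Left side: [I]
Right side: [I T]

The two sides have different dimensions, so the equation is NOT dimensionally consistent.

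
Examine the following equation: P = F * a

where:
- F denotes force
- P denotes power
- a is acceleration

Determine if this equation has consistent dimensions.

No

F (force) has dimensions [L M T^-2].
P (power) has dimensions [L^2 M T^-3].
a (acceleration) has dimensions [L T^-2].

Left side: [L^2 M T^-3]
Right side: [L^2 M T^-4]

The two sides have different dimensions, so the equation is NOT dimensionally consistent.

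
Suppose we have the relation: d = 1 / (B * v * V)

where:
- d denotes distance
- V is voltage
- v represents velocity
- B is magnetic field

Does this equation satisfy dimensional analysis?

No

d (distance) has dimensions [L].
V (voltage) has dimensions [I^-1 L^2 M T^-3].
v (velocity) has dimensions [L T^-1].
B (magnetic field) has dimensions [I^-1 M T^-2].

Left side: [L]
Right side: [I^2 L^-3 M^-2 T^6]

The two sides have different dimensions, so the equation is NOT dimensionally consistent.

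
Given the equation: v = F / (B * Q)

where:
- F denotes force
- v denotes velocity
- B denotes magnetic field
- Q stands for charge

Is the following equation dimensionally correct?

Yes

F (force) has dimensions [L M T^-2].
v (velocity) has dimensions [L T^-1].
B (magnetic field) has dimensions [I^-1 M T^-2].
Q (charge) has dimensions [I T].

Left side: [L T^-1]
Right side: [L T^-1]

Both sides have the same dimensions, so the equation is dimensionally consistent.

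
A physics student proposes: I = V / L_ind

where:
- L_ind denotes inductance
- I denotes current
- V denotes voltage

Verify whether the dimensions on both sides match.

No

L_ind (inductance) has dimensions [I^-2 L^2 M T^-2].
I (current) has dimensions [I].
V (voltage) has dimensions [I^-1 L^2 M T^-3].

Left side: [I]
Right side: [I T^-1]

The two sides have different dimensions, so the equation is NOT dimensionally consistent.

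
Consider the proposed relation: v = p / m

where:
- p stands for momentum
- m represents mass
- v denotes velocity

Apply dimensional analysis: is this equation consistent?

Yes

p (momentum) has dimensions [L M T^-1].
m (mass) has dimensions [M].
v (velocity) has dimensions [L T^-1].

Left side: [L T^-1]
Right side: [L T^-1]

Both sides have the same dimensions, so the equation is dimensionally consistent.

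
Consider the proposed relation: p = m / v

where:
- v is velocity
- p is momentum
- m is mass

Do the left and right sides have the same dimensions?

No

v (velocity) has dimensions [L T^-1].
p (momentum) has dimensions [L M T^-1].
m (mass) has dimensions [M].

Left side: [L M T^-1]
Right side: [L^-1 M T]

The two sides have different dimensions, so the equation is NOT dimensionally consistent.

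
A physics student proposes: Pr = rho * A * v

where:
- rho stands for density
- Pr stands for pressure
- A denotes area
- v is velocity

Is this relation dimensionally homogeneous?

No

rho (density) has dimensions [L^-3 M].
Pr (pressure) has dimensions [L^-1 M T^-2].
A (area) has dimensions [L^2].
v (velocity) has dimensions [L T^-1].

Left side: [L^-1 M T^-2]
Right side: [M T^-1]

The two sides have different dimensions, so the equation is NOT dimensionally consistent.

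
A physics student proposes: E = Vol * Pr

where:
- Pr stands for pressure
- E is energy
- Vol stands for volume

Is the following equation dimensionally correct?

Yes

Pr (pressure) has dimensions [L^-1 M T^-2].
E (energy) has dimensions [L^2 M T^-2].
Vol (volume) has dimensions [L^3].

Left side: [L^2 M T^-2]
Right side: [L^2 M T^-2]

Both sides have the same dimensions, so the equation is dimensionally consistent.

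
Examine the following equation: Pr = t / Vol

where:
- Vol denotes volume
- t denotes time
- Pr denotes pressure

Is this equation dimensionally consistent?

No

Vol (volume) has dimensions [L^3].
t (time) has dimensions [T].
Pr (pressure) has dimensions [L^-1 M T^-2].

Left side: [L^-1 M T^-2]
Right side: [L^-3 T]

The two sides have different dimensions, so the equation is NOT dimensionally consistent.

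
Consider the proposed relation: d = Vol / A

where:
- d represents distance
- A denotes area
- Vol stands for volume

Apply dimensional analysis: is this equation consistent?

Yes

d (distance) has dimensions [L].
A (area) has dimensions [L^2].
Vol (volume) has dimensions [L^3].

Left side: [L]
Right side: [L]

Both sides have the same dimensions, so the equation is dimensionally consistent.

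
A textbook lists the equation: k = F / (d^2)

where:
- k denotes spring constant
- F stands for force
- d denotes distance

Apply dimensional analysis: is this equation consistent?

No

k (spring constant) has dimensions [M T^-2].
F (force) has dimensions [L M T^-2].
d (distance) has dimensions [L].

Left side: [M T^-2]
Right side: [L^-1 M T^-2]

The two sides have different dimensions, so the equation is NOT dimensionally consistent.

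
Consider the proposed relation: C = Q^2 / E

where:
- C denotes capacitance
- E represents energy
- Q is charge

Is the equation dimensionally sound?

Yes

C (capacitance) has dimensions [I^2 L^-2 M^-1 T^4].
E (energy) has dimensions [L^2 M T^-2].
Q (charge) has dimensions [I T].

Left side: [I^2 L^-2 M^-1 T^4]
Right side: [I^2 L^-2 M^-1 T^4]

Both sides have the same dimensions, so the equation is dimensionally consistent.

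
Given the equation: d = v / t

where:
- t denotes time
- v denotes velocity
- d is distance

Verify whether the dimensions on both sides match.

No

t (time) has dimensions [T].
v (velocity) has dimensions [L T^-1].
d (distance) has dimensions [L].

Left side: [L]
Right side: [L T^-2]

The two sides have different dimensions, so the equation is NOT dimensionally consistent.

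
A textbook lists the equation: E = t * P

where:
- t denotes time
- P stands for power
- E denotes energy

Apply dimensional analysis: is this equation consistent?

Yes

t (time) has dimensions [T].
P (power) has dimensions [L^2 M T^-3].
E (energy) has dimensions [L^2 M T^-2].

Left side: [L^2 M T^-2]
Right side: [L^2 M T^-2]

Both sides have the same dimensions, so the equation is dimensionally consistent.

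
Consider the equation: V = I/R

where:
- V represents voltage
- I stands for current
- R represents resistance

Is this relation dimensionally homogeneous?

No

V (voltage) has dimensions [I^-1 L^2 M T^-3].
I (current) has dimensions [I].
R (resistance) has dimensions [I^-2 L^2 M T^-3].

Left side: [I^-1 L^2 M T^-3]
Right side: [I^3 L^-2 M^-1 T^3]

The two sides have different dimensions, so the equation is NOT dimensionally consistent.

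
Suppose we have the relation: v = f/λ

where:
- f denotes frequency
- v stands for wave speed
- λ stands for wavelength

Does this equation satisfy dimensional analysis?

No

f (frequency) has dimensions [T^-1].
v (wave speed) has dimensions [L T^-1].
λ (wavelength) has dimensions [L].

Left side: [L T^-1]
Right side: [L^-1 T^-1]

The two sides have different dimensions, so the equation is NOT dimensionally consistent.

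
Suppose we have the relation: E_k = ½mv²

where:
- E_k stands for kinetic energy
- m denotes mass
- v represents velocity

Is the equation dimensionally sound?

Yes

E_k (kinetic energy) has dimensions [L^2 M T^-2].
m (mass) has dimensions [M].
v (velocity) has dimensions [L T^-1].

Left side: [L^2 M T^-2]
Right side: [L^2 M T^-2]

Both sides have the same dimensions, so the equation is dimensionally consistent.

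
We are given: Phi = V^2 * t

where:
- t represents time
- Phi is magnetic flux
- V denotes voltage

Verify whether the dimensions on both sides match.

No

t (time) has dimensions [T].
Phi (magnetic flux) has dimensions [I^-1 L^2 M T^-2].
V (voltage) has dimensions [I^-1 L^2 M T^-3].

Left side: [I^-1 L^2 M T^-2]
Right side: [I^-2 L^4 M^2 T^-5]

The two sides have different dimensions, so the equation is NOT dimensionally consistent.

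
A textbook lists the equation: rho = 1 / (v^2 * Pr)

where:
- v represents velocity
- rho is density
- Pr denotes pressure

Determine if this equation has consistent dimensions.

No

v (velocity) has dimensions [L T^-1].
rho (density) has dimensions [L^-3 M].
Pr (pressure) has dimensions [L^-1 M T^-2].

Left side: [L^-3 M]
Right side: [L^-1 M^-1 T^4]

The two sides have different dimensions, so the equation is NOT dimensionally consistent.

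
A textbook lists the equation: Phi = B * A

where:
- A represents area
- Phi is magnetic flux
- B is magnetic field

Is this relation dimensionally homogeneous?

Yes

A (area) has dimensions [L^2].
Phi (magnetic flux) has dimensions [I^-1 L^2 M T^-2].
B (magnetic field) has dimensions [I^-1 M T^-2].

Left side: [I^-1 L^2 M T^-2]
Right side: [I^-1 L^2 M T^-2]

Both sides have the same dimensions, so the equation is dimensionally consistent.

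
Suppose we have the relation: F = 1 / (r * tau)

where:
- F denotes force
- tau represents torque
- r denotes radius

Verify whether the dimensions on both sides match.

No

F (force) has dimensions [L M T^-2].
tau (torque) has dimensions [L^2 M T^-2].
r (radius) has dimensions [L].

Left side: [L M T^-2]
Right side: [L^-3 M^-1 T^2]

The two sides have different dimensions, so the equation is NOT dimensionally consistent.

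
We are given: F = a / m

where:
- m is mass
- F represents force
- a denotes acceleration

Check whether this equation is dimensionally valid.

No

m (mass) has dimensions [M].
F (force) has dimensions [L M T^-2].
a (acceleration) has dimensions [L T^-2].

Left side: [L M T^-2]
Right side: [L M^-1 T^-2]

The two sides have different dimensions, so the equation is NOT dimensionally consistent.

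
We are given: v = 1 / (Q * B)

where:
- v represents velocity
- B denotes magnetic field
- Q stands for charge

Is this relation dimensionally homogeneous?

No

v (velocity) has dimensions [L T^-1].
B (magnetic field) has dimensions [I^-1 M T^-2].
Q (charge) has dimensions [I T].

Left side: [L T^-1]
Right side: [M^-1 T]

The two sides have different dimensions, so the equation is NOT dimensionally consistent.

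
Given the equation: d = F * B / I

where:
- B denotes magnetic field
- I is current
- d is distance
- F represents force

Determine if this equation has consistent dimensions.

No

B (magnetic field) has dimensions [I^-1 M T^-2].
I (current) has dimensions [I].
d (distance) has dimensions [L].
F (force) has dimensions [L M T^-2].

Left side: [L]
Right side: [I^-2 L M^2 T^-4]

The two sides have different dimensions, so the equation is NOT dimensionally consistent.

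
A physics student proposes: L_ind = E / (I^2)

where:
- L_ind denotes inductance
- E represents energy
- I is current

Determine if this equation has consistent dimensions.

Yes

L_ind (inductance) has dimensions [I^-2 L^2 M T^-2].
E (energy) has dimensions [L^2 M T^-2].
I (current) has dimensions [I].

Left side: [I^-2 L^2 M T^-2]
Right side: [I^-2 L^2 M T^-2]

Both sides have the same dimensions, so the equation is dimensionally consistent.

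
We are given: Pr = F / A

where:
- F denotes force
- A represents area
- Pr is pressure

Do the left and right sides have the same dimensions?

Yes

F (force) has dimensions [L M T^-2].
A (area) has dimensions [L^2].
Pr (pressure) has dimensions [L^-1 M T^-2].

Left side: [L^-1 M T^-2]
Right side: [L^-1 M T^-2]

Both sides have the same dimensions, so the equation is dimensionally consistent.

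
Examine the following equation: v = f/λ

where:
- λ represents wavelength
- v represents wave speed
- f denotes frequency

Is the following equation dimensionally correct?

No

λ (wavelength) has dimensions [L].
v (wave speed) has dimensions [L T^-1].
f (frequency) has dimensions [T^-1].

Left side: [L T^-1]
Right side: [L^-1 T^-1]

The two sides have different dimensions, so the equation is NOT dimensionally consistent.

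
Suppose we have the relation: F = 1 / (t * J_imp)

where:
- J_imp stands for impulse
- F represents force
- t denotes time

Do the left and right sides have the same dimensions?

No

J_imp (impulse) has dimensions [L M T^-1].
F (force) has dimensions [L M T^-2].
t (time) has dimensions [T].

Left side: [L M T^-2]
Right side: [L^-1 M^-1]

The two sides have different dimensions, so the equation is NOT dimensionally consistent.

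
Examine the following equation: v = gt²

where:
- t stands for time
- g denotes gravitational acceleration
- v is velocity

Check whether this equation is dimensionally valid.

No

t (time) has dimensions [T].
g (gravitational acceleration) has dimensions [L T^-2].
v (velocity) has dimensions [L T^-1].

Left side: [L T^-1]
Right side: [L]

The two sides have different dimensions, so the equation is NOT dimensionally consistent.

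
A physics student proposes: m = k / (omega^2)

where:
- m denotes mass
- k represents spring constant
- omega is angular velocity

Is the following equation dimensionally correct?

Yes

m (mass) has dimensions [M].
k (spring constant) has dimensions [M T^-2].
omega (angular velocity) has dimensions [T^-1].

Left side: [M]
Right side: [M]

Both sides have the same dimensions, so the equation is dimensionally consistent.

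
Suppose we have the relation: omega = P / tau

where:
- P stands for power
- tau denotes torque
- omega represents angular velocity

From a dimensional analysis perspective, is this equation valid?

Yes

P (power) has dimensions [L^2 M T^-3].
tau (torque) has dimensions [L^2 M T^-2].
omega (angular velocity) has dimensions [T^-1].

Left side: [T^-1]
Right side: [T^-1]

Both sides have the same dimensions, so the equation is dimensionally consistent.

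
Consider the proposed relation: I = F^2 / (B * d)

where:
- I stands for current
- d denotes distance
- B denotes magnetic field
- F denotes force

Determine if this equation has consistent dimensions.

No

I (current) has dimensions [I].
d (distance) has dimensions [L].
B (magnetic field) has dimensions [I^-1 M T^-2].
F (force) has dimensions [L M T^-2].

Left side: [I]
Right side: [I L M T^-2]

The two sides have different dimensions, so the equation is NOT dimensionally consistent.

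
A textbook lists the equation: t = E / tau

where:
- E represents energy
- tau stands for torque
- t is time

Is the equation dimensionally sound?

No

E (energy) has dimensions [L^2 M T^-2].
tau (torque) has dimensions [L^2 M T^-2].
t (time) has dimensions [T].

Left side: [T]
Right side: [dimensionless]

The two sides have different dimensions, so the equation is NOT dimensionally consistent.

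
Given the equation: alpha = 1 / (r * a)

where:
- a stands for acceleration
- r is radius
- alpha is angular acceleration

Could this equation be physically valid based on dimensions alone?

No

a (acceleration) has dimensions [L T^-2].
r (radius) has dimensions [L].
alpha (angular acceleration) has dimensions [T^-2].

Left side: [T^-2]
Right side: [L^-2 T^2]

The two sides have different dimensions, so the equation is NOT dimensionally consistent.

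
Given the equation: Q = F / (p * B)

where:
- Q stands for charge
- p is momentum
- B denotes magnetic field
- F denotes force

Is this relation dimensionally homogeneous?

No

Q (charge) has dimensions [I T].
p (momentum) has dimensions [L M T^-1].
B (magnetic field) has dimensions [I^-1 M T^-2].
F (force) has dimensions [L M T^-2].

Left side: [I T]
Right side: [I M^-1 T]

The two sides have different dimensions, so the equation is NOT dimensionally consistent.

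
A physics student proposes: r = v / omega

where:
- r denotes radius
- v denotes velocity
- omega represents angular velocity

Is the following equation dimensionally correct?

Yes

r (radius) has dimensions [L].
v (velocity) has dimensions [L T^-1].
omega (angular velocity) has dimensions [T^-1].

Left side: [L]
Right side: [L]

Both sides have the same dimensions, so the equation is dimensionally consistent.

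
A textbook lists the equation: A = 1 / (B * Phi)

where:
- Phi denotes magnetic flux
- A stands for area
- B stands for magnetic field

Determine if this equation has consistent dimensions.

No

Phi (magnetic flux) has dimensions [I^-1 L^2 M T^-2].
A (area) has dimensions [L^2].
B (magnetic field) has dimensions [I^-1 M T^-2].

Left side: [L^2]
Right side: [I^2 L^-2 M^-2 T^4]

The two sides have different dimensions, so the equation is NOT dimensionally consistent.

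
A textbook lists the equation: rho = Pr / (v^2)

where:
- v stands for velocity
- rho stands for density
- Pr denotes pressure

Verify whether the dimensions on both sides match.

Yes

v (velocity) has dimensions [L T^-1].
rho (density) has dimensions [L^-3 M].
Pr (pressure) has dimensions [L^-1 M T^-2].

Left side: [L^-3 M]
Right side: [L^-3 M]

Both sides have the same dimensions, so the equation is dimensionally consistent.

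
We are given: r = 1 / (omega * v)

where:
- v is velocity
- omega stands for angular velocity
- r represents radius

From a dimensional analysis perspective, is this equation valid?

No

v (velocity) has dimensions [L T^-1].
omega (angular velocity) has dimensions [T^-1].
r (radius) has dimensions [L].

Left side: [L]
Right side: [L^-1 T^2]

The two sides have different dimensions, so the equation is NOT dimensionally consistent.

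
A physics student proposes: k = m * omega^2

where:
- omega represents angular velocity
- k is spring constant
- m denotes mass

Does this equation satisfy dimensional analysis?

Yes

omega (angular velocity) has dimensions [T^-1].
k (spring constant) has dimensions [M T^-2].
m (mass) has dimensions [M].

Left side: [M T^-2]
Right side: [M T^-2]

Both sides have the same dimensions, so the equation is dimensionally consistent.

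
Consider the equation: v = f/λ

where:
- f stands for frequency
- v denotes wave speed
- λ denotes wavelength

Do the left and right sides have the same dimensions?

No

f (frequency) has dimensions [T^-1].
v (wave speed) has dimensions [L T^-1].
λ (wavelength) has dimensions [L].

Left side: [L T^-1]
Right side: [L^-1 T^-1]

The two sides have different dimensions, so the equation is NOT dimensionally consistent.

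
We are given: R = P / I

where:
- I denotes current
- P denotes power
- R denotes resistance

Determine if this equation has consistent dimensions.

No

I (current) has dimensions [I].
P (power) has dimensions [L^2 M T^-3].
R (resistance) has dimensions [I^-2 L^2 M T^-3].

Left side: [I^-2 L^2 M T^-3]
Right side: [I^-1 L^2 M T^-3]

The two sides have different dimensions, so the equation is NOT dimensionally consistent.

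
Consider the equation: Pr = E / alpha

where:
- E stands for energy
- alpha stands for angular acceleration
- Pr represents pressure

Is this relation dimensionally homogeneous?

No

E (energy) has dimensions [L^2 M T^-2].
alpha (angular acceleration) has dimensions [T^-2].
Pr (pressure) has dimensions [L^-1 M T^-2].

Left side: [L^-1 M T^-2]
Right side: [L^2 M]

The two sides have different dimensions, so the equation is NOT dimensionally consistent.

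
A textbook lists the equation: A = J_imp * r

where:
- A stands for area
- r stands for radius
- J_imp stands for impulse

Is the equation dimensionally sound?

No

A (area) has dimensions [L^2].
r (radius) has dimensions [L].
J_imp (impulse) has dimensions [L M T^-1].

Left side: [L^2]
Right side: [L^2 M T^-1]

The two sides have different dimensions, so the equation is NOT dimensionally consistent.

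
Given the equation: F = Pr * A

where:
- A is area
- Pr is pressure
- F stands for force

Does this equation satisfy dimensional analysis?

Yes

A (area) has dimensions [L^2].
Pr (pressure) has dimensions [L^-1 M T^-2].
F (force) has dimensions [L M T^-2].

Left side: [L M T^-2]
Right side: [L M T^-2]

Both sides have the same dimensions, so the equation is dimensionally consistent.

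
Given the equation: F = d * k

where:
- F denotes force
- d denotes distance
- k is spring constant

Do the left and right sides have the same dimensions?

Yes

F (force) has dimensions [L M T^-2].
d (distance) has dimensions [L].
k (spring constant) has dimensions [M T^-2].

Left side: [L M T^-2]
Right side: [L M T^-2]

Both sides have the same dimensions, so the equation is dimensionally consistent.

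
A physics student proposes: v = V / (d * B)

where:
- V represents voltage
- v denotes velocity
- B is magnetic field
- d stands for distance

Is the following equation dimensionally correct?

Yes

V (voltage) has dimensions [I^-1 L^2 M T^-3].
v (velocity) has dimensions [L T^-1].
B (magnetic field) has dimensions [I^-1 M T^-2].
d (distance) has dimensions [L].

Left side: [L T^-1]
Right side: [L T^-1]

Both sides have the same dimensions, so the equation is dimensionally consistent.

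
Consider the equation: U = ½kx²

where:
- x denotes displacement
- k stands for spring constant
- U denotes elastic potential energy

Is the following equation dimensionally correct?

Yes

x (displacement) has dimensions [L].
k (spring constant) has dimensions [M T^-2].
U (elastic potential energy) has dimensions [L^2 M T^-2].

Left side: [L^2 M T^-2]
Right side: [L^2 M T^-2]

Both sides have the same dimensions, so the equation is dimensionally consistent.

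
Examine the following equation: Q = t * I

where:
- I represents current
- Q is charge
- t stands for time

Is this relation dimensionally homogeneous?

Yes

I (current) has dimensions [I].
Q (charge) has dimensions [I T].
t (time) has dimensions [T].

Left side: [I T]
Right side: [I T]

Both sides have the same dimensions, so the equation is dimensionally consistent.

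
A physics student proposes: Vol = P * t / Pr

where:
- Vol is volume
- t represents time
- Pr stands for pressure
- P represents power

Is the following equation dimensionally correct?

Yes

Vol (volume) has dimensions [L^3].
t (time) has dimensions [T].
Pr (pressure) has dimensions [L^-1 M T^-2].
P (power) has dimensions [L^2 M T^-3].

Left side: [L^3]
Right side: [L^3]

Both sides have the same dimensions, so the equation is dimensionally consistent.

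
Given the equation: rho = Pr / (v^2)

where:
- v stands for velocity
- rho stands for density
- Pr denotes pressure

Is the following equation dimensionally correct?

Yes

v (velocity) has dimensions [L T^-1].
rho (density) has dimensions [L^-3 M].
Pr (pressure) has dimensions [L^-1 M T^-2].

Left side: [L^-3 M]
Right side: [L^-3 M]

Both sides have the same dimensions, so the equation is dimensionally consistent.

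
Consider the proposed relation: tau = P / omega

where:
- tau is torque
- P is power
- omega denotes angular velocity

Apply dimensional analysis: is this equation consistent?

Yes

tau (torque) has dimensions [L^2 M T^-2].
P (power) has dimensions [L^2 M T^-3].
omega (angular velocity) has dimensions [T^-1].

Left side: [L^2 M T^-2]
Right side: [L^2 M T^-2]

Both sides have the same dimensions, so the equation is dimensionally consistent.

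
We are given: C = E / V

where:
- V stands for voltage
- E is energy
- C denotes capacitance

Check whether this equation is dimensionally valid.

No

V (voltage) has dimensions [I^-1 L^2 M T^-3].
E (energy) has dimensions [L^2 M T^-2].
C (capacitance) has dimensions [I^2 L^-2 M^-1 T^4].

Left side: [I^2 L^-2 M^-1 T^4]
Right side: [I T]

The two sides have different dimensions, so the equation is NOT dimensionally consistent.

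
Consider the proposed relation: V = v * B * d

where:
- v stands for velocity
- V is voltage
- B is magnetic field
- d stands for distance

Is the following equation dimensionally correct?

Yes

v (velocity) has dimensions [L T^-1].
V (voltage) has dimensions [I^-1 L^2 M T^-3].
B (magnetic field) has dimensions [I^-1 M T^-2].
d (distance) has dimensions [L].

Left side: [I^-1 L^2 M T^-3]
Right side: [I^-1 L^2 M T^-3]

Both sides have the same dimensions, so the equation is dimensionally consistent.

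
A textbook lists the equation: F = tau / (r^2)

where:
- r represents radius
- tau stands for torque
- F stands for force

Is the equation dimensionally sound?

No

r (radius) has dimensions [L].
tau (torque) has dimensions [L^2 M T^-2].
F (force) has dimensions [L M T^-2].

Left side: [L M T^-2]
Right side: [M T^-2]

The two sides have different dimensions, so the equation is NOT dimensionally consistent.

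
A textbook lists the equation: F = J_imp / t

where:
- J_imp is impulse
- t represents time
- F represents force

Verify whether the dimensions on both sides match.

Yes

J_imp (impulse) has dimensions [L M T^-1].
t (time) has dimensions [T].
F (force) has dimensions [L M T^-2].

Left side: [L M T^-2]
Right side: [L M T^-2]

Both sides have the same dimensions, so the equation is dimensionally consistent.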